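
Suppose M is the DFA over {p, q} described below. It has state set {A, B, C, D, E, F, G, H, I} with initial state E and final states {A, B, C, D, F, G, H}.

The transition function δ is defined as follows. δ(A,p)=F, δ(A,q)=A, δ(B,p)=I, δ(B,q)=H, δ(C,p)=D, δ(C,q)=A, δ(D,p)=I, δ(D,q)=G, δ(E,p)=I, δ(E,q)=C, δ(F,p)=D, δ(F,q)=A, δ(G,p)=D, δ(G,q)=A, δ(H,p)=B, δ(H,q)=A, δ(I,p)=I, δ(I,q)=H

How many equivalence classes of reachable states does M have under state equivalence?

Every state is reachable, so we keep all 9.
P0 = {A,B,C,D,F,G,H} | {E,I}.
On input p, block {A,B,C,D,F,G,H} splits into {A,C,F,G,H} and {B,D}.
On input p, block {A,C,F,G,H} splits into {C,F,G,H} and {A}.
The partition is now stable with 4 blocks: {C,F,G,H} | {E,I} | {B,D} | {A}.

4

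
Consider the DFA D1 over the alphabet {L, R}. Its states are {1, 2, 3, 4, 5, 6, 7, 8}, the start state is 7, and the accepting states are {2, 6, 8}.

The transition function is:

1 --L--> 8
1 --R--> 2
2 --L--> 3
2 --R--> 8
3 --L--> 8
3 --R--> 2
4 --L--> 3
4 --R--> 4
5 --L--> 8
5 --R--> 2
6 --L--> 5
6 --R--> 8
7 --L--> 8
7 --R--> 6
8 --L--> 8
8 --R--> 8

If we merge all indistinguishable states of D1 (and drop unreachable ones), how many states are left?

States {1,4} cannot be reached from the start state, so discard them.
Start with accepting vs non-accepting: {2,6,8} | {3,5,7}.
Split {2,6,8} by δ(·,L) → {2,6} and {8}.
The partition is now stable with 3 blocks: {2,6} | {3,5,7} | {8}.

3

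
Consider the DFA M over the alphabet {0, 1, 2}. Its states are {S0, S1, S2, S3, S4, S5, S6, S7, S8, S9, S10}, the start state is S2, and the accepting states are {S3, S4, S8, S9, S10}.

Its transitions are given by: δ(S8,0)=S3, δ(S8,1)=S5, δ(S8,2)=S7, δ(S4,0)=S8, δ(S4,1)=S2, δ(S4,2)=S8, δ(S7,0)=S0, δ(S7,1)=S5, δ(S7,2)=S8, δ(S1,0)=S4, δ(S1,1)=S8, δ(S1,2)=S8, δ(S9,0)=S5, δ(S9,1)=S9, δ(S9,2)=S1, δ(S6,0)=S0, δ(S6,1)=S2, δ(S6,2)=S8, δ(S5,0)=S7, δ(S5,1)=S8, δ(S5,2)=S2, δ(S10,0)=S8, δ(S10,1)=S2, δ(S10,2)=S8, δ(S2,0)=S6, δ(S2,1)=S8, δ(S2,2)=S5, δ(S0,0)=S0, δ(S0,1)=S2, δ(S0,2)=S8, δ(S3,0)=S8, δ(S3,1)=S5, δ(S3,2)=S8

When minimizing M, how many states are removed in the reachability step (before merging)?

4

Starting at S2 and following transitions, the reachable set is {S0, S2, S3, S5, S6, S7, S8}. That leaves S1, S4, S9, S10 unreachable — 4 in total.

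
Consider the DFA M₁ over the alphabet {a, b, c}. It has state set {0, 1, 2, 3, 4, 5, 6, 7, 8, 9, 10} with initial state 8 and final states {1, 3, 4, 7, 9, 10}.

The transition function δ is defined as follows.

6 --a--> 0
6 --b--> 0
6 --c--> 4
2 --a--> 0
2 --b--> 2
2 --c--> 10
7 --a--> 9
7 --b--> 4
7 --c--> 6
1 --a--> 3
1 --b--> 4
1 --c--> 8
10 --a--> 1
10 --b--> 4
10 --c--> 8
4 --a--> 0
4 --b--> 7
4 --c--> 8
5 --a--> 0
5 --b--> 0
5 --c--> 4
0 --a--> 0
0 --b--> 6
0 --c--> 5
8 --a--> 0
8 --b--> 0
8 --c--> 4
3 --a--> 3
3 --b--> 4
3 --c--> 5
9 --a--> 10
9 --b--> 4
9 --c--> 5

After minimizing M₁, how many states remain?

4

States {2} cannot be reached from the start state, so discard them.
Initial partition by acceptance: {1,3,4,7,9,10} | {0,5,6,8}.
Refine {1,3,4,7,9,10} on symbol a: members go to different blocks, giving {1,3,7,9,10} and {4}.
On input c, block {0,5,6,8} splits into {5,6,8} and {0}.
The partition is now stable with 4 blocks: {1,3,7,9,10} | {5,6,8} | {4} | {0}.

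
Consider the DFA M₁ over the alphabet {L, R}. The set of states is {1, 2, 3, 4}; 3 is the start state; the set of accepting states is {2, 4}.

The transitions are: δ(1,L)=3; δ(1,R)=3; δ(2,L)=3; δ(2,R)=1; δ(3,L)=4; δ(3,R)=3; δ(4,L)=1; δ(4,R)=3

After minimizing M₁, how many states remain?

3

Reachable states from the start: {1,3,4}. Unreachable: {2} — drop them.
Initial partition by acceptance: {4} | {1,3}.
On input L, block {1,3} splits into {1} and {3}.
Stable partition: {4} | {1} | {3} — 3 equivalence classes.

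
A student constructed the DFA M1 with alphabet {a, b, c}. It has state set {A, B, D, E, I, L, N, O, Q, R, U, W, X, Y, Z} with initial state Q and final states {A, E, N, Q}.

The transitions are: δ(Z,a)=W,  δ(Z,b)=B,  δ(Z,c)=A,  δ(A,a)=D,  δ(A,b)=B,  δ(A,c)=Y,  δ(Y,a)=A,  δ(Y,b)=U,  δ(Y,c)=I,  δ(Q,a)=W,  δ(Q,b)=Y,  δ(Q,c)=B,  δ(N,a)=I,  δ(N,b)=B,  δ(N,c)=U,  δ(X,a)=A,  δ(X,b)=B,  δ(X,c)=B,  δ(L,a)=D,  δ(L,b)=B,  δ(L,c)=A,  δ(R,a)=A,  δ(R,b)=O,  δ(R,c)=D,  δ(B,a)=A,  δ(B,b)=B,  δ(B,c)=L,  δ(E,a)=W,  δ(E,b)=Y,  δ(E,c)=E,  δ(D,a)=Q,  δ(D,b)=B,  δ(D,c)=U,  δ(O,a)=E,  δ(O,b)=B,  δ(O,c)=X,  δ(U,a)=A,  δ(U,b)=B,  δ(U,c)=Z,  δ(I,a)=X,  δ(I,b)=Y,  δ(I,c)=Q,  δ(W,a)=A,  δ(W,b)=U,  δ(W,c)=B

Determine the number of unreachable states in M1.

No path from Q leads to E, N, O, R; the other 11 states are all reachable.

4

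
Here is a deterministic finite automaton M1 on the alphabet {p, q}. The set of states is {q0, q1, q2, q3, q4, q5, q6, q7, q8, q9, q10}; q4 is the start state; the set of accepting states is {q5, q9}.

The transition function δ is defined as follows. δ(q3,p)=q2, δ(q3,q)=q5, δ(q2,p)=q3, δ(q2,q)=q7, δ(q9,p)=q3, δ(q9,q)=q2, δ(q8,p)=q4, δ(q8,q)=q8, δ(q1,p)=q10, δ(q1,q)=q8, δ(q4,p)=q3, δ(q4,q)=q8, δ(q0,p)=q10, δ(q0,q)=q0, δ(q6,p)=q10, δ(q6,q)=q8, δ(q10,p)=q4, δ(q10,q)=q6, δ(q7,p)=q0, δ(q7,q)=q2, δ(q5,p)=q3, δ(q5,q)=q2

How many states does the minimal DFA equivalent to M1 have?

9

Reachable states from the start: {q0,q2,q3,q4,q5,q6,q7,q8,q10}. Unreachable: {q1,q9} — drop them.
Initial partition by acceptance: {q5} | {q0,q2,q3,q4,q6,q7,q8,q10}.
On input q, block {q0,q2,q3,q4,q6,q7,q8,q10} splits into {q0,q2,q4,q6,q7,q8,q10} and {q3}.
Split {q0,q2,q4,q6,q7,q8,q10} by δ(·,p) → {q0,q6,q7,q8,q10} and {q2,q4}.
Refine {q0,q6,q7,q8,q10} on symbol p: members go to different blocks, giving {q0,q6,q7} and {q8,q10}.
On input p, block {q0,q6,q7} splits into {q0,q6} and {q7}.
Split {q0,q6} by δ(·,q) → {q0} and {q6}.
Split {q2,q4} by δ(·,q) → {q2} and {q4}.
Refine {q8,q10} on symbol q: members go to different blocks, giving {q8} and {q10}.
The partition is now stable with 9 blocks: {q5} | {q0} | {q3} | {q2} | {q8} | {q7} | {q6} | {q4} | {q10}.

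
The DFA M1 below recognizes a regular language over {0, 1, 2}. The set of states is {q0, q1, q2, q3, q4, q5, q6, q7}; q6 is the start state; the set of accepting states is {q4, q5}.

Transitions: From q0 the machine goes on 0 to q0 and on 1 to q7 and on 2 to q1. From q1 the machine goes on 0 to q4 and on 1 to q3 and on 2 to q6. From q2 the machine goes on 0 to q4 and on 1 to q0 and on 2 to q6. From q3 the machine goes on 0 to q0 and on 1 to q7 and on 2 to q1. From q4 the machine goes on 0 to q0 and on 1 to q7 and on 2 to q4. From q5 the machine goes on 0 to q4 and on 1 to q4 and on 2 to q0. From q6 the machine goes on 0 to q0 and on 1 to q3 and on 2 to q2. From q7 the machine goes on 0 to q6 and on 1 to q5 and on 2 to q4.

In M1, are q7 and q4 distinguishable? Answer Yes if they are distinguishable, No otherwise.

Initial partition by acceptance: {q4,q5} | {q0,q1,q2,q3,q6,q7}.
Refine {q4,q5} on symbol 0: members go to different blocks, giving {q4} and {q5}.
Split {q0,q1,q2,q3,q6,q7} by δ(·,0) → {q0,q3,q6,q7} and {q1,q2}.
On input 1, block {q0,q3,q6,q7} splits into {q0,q3,q6} and {q7}.
Split {q0,q3,q6} by δ(·,1) → {q0,q3} and {q6}.
Stable partition: {q4} | {q0,q3} | {q5} | {q1,q2} | {q7} | {q6} — 6 equivalence classes.
q7 and q4 end up in different blocks, so they are distinguishable. For instance, the string 'ε' is accepted from only q4.

Yes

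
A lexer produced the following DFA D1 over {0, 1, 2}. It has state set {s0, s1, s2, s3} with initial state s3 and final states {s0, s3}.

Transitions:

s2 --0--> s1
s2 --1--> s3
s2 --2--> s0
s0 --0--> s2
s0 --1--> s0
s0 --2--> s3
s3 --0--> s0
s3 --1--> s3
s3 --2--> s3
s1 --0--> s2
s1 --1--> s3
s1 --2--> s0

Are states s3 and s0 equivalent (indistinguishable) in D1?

No

All states are reachable from the start state.
Initial partition by acceptance: {s0,s3} | {s1,s2}.
Refine {s0,s3} on symbol 0: members go to different blocks, giving {s0} and {s3}.
Stable partition: {s0} | {s1,s2} | {s3} — 3 equivalence classes.
s3 and s0 end up in different blocks, so they are distinguishable. For instance, the string '0' is accepted from only s3.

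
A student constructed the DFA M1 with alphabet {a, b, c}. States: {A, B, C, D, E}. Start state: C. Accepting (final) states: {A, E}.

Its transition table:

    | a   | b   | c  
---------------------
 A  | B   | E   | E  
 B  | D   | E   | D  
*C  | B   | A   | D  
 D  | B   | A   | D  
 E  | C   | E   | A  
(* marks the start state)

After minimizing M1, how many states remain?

P0 = {A,E} | {B,C,D}.
Stable partition: {A,E} | {B,C,D} — 2 equivalence classes.

2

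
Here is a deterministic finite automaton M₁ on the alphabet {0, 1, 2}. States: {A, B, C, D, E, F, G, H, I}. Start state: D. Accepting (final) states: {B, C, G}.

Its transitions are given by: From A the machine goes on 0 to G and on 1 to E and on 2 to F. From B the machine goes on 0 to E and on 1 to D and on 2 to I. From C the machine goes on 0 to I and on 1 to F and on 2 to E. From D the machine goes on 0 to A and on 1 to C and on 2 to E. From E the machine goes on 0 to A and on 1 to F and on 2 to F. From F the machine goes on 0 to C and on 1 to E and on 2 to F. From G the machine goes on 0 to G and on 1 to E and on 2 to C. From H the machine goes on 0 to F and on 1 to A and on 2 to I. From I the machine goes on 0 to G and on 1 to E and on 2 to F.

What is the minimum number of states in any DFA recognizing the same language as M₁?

6

First remove the unreachable states {B,H}; 7 states remain.
Start with accepting vs non-accepting: {C,G} | {A,D,E,F,I}.
On input 0, block {C,G} splits into {C} and {G}.
On input 0, block {A,D,E,F,I} splits into {A,I} and {D,E} and {F}.
Refine {D,E} on symbol 1: members go to different blocks, giving {D} and {E}.
The partition is now stable with 6 blocks: {C} | {A,I} | {G} | {D} | {F} | {E}.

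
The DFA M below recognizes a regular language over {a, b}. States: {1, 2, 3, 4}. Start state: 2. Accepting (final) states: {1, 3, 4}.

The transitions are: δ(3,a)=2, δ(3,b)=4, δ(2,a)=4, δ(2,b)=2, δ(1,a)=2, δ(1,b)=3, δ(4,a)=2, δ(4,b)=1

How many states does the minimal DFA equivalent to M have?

Every state is reachable, so we keep all 4.
Start with accepting vs non-accepting: {1,3,4} | {2}.
Stable partition: {1,3,4} | {2} — 2 equivalence classes.

2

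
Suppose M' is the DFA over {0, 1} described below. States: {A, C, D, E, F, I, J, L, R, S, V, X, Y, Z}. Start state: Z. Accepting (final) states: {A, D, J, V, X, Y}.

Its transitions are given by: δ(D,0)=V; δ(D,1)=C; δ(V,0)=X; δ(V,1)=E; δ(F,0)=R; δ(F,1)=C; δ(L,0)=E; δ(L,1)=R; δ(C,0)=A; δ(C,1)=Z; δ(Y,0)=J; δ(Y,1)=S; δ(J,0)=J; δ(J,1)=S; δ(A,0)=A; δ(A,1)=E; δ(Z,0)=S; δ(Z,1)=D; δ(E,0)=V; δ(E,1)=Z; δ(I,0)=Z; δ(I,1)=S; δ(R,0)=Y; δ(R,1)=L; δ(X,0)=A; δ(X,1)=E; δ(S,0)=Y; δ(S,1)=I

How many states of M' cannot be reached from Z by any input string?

BFS from Z reaches {A, C, D, E, I, J, S, V, X, Y, Z}; the 3 state(s) F, L, R are never visited.

3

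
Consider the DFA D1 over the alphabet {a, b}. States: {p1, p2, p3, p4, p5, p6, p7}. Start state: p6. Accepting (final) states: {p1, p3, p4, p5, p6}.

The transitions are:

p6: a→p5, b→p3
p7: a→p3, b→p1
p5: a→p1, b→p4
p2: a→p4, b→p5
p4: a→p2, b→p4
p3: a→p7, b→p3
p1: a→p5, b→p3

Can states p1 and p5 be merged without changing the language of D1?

Yes

Every state is reachable, so we keep all 7.
Initial partition by acceptance: {p1,p3,p4,p5,p6} | {p2,p7}.
Refine {p1,p3,p4,p5,p6} on symbol a: members go to different blocks, giving {p1,p5,p6} and {p3,p4}.
Stable partition: {p1,p5,p6} | {p2,p7} | {p3,p4} — 3 equivalence classes.
p1 and p5 lie in the same block of the stable partition, so they are equivalent — no string distinguishes them.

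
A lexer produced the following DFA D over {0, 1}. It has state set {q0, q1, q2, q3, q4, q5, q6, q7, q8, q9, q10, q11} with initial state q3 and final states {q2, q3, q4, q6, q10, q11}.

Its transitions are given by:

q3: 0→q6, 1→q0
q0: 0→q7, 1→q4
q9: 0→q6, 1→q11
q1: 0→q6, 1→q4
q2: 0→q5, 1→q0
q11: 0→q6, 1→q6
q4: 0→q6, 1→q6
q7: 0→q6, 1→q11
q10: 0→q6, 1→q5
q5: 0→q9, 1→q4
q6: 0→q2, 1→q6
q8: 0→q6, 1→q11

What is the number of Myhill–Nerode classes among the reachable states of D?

First remove the unreachable states {q1,q8,q10}; 9 states remain.
Start with accepting vs non-accepting: {q2,q3,q4,q6,q11} | {q0,q5,q7,q9}.
Refine {q2,q3,q4,q6,q11} on symbol 0: members go to different blocks, giving {q3,q4,q6,q11} and {q2}.
Refine {q3,q4,q6,q11} on symbol 0: members go to different blocks, giving {q3,q4,q11} and {q6}.
Refine {q3,q4,q11} on symbol 1: members go to different blocks, giving {q4,q11} and {q3}.
Refine {q0,q5,q7,q9} on symbol 0: members go to different blocks, giving {q0,q5} and {q7,q9}.
The partition is now stable with 6 blocks: {q4,q11} | {q0,q5} | {q2} | {q6} | {q3} | {q7,q9}.

6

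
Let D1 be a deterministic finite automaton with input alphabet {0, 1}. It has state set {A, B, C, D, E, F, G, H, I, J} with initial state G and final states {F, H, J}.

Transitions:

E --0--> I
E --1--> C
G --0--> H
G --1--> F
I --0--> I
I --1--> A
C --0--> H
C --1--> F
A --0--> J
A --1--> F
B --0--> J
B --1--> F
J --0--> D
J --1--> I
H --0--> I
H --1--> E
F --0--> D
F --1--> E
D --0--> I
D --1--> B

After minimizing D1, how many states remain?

3

P0 = {F,H,J} | {A,B,C,D,E,G,I}.
Split {A,B,C,D,E,G,I} by δ(·,0) → {A,B,C,G} and {D,E,I}.
The partition is now stable with 3 blocks: {F,H,J} | {A,B,C,G} | {D,E,I}.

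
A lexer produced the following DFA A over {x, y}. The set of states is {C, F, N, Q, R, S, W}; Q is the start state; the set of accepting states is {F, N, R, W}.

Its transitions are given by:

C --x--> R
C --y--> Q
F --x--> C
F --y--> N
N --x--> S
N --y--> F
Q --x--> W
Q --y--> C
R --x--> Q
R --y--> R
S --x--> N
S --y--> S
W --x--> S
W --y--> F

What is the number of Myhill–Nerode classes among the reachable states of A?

Every state is reachable, so we keep all 7.
Initial partition by acceptance: {F,N,R,W} | {C,Q,S}.
The partition is now stable with 2 blocks: {F,N,R,W} | {C,Q,S}.

2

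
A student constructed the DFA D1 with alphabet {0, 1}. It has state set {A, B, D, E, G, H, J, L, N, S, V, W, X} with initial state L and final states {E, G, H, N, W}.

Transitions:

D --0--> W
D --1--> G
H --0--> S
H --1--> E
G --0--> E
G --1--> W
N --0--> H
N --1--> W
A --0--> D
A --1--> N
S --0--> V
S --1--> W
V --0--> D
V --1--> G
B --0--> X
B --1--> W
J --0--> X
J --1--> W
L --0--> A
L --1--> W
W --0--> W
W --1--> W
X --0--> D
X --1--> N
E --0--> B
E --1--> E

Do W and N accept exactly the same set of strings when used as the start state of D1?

Reachable states from the start: {A,B,D,E,G,H,L,N,S,V,W,X}. Unreachable: {J} — drop them.
P0 = {E,G,H,N,W} | {A,B,D,L,S,V,X}.
On input 0, block {E,G,H,N,W} splits into {G,N,W} and {E,H}.
On input 0, block {G,N,W} splits into {G,N} and {W}.
Split {A,B,D,L,S,V,X} by δ(·,0) → {A,B,L,S,V,X} and {D}.
On input 0, block {A,B,L,S,V,X} splits into {A,V,X} and {B,L,S}.
No further refinement is possible. Final partition (6 blocks): {G,N} | {A,V,X} | {E,H} | {W} | {D} | {B,L,S}.
W and N end up in different blocks, so they are distinguishable. For instance, the string '00' is accepted from only W.

No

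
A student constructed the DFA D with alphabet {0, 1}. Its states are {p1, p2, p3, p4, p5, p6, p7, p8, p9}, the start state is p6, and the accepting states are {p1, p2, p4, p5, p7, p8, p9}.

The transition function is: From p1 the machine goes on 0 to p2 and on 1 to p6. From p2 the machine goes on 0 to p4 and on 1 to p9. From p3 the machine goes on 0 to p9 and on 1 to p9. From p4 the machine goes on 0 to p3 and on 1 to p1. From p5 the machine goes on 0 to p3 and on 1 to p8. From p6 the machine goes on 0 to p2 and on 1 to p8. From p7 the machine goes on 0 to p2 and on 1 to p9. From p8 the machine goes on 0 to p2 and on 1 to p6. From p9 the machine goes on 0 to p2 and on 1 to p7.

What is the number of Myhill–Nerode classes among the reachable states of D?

6

Reachable states from the start: {p1,p2,p3,p4,p6,p7,p8,p9}. Unreachable: {p5} — drop them.
Initial partition by acceptance: {p1,p2,p4,p7,p8,p9} | {p3,p6}.
Refine {p1,p2,p4,p7,p8,p9} on symbol 0: members go to different blocks, giving {p1,p2,p7,p8,p9} and {p4}.
Split {p1,p2,p7,p8,p9} by δ(·,0) → {p1,p7,p8,p9} and {p2}.
Split {p1,p7,p8,p9} by δ(·,1) → {p1,p8} and {p7,p9}.
On input 0, block {p3,p6} splits into {p3} and {p6}.
Stable partition: {p1,p8} | {p3} | {p4} | {p2} | {p7,p9} | {p6} — 6 equivalence classes.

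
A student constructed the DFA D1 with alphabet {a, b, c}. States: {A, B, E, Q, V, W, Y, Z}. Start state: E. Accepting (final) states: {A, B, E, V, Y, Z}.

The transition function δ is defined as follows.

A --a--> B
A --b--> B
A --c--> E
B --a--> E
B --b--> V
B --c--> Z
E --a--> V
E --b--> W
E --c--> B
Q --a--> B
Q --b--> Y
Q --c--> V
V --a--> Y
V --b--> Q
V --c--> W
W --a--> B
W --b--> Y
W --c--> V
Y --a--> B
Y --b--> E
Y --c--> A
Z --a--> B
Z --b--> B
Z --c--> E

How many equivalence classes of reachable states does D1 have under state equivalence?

All states are reachable from the start state.
Start with accepting vs non-accepting: {A,B,E,V,Y,Z} | {Q,W}.
On input b, block {A,B,E,V,Y,Z} splits into {A,B,Y,Z} and {E,V}.
Refine {A,B,Y,Z} on symbol a: members go to different blocks, giving {A,Y,Z} and {B}.
On input b, block {A,Y,Z} splits into {A,Z} and {Y}.
Split {E,V} by δ(·,a) → {V} and {E}.
No further refinement is possible. Final partition (6 blocks): {A,Z} | {Q,W} | {V} | {B} | {Y} | {E}.

6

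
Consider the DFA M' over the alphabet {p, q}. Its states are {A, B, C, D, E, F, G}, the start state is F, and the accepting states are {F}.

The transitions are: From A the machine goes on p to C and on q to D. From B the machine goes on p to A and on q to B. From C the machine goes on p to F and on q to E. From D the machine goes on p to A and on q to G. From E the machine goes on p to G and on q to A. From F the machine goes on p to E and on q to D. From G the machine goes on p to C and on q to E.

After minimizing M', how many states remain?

Reachable states from the start: {A,C,D,E,F,G}. Unreachable: {B} — drop them.
Initial partition by acceptance: {F} | {A,C,D,E,G}.
Split {A,C,D,E,G} by δ(·,p) → {A,D,E,G} and {C}.
Refine {A,D,E,G} on symbol p: members go to different blocks, giving {A,G} and {D,E}.
Stable partition: {F} | {A,G} | {C} | {D,E} — 4 equivalence classes.

4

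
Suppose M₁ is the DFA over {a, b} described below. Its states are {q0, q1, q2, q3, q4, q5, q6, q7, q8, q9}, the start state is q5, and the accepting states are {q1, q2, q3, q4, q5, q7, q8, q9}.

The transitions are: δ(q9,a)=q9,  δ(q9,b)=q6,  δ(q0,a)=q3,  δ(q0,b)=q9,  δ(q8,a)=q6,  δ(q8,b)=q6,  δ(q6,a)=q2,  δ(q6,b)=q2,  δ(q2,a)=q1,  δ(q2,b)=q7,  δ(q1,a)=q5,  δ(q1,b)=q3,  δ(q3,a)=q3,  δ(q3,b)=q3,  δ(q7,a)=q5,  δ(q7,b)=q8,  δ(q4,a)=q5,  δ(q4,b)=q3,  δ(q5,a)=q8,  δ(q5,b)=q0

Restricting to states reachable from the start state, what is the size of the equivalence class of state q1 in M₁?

1

First remove the unreachable states {q4}; 9 states remain.
Initial partition by acceptance: {q1,q2,q3,q5,q7,q8,q9} | {q0,q6}.
Refine {q1,q2,q3,q5,q7,q8,q9} on symbol a: members go to different blocks, giving {q1,q2,q3,q5,q7,q9} and {q8}.
Split {q1,q2,q3,q5,q7,q9} by δ(·,a) → {q1,q2,q3,q7,q9} and {q5}.
Split {q1,q2,q3,q7,q9} by δ(·,a) → {q2,q3,q9} and {q1,q7}.
Split {q2,q3,q9} by δ(·,a) → {q3,q9} and {q2}.
Refine {q3,q9} on symbol b: members go to different blocks, giving {q3} and {q9}.
Split {q0,q6} by δ(·,a) → {q0} and {q6}.
On input b, block {q1,q7} splits into {q1} and {q7}.
The partition is now stable with 9 blocks: {q3} | {q0} | {q8} | {q5} | {q1} | {q2} | {q9} | {q6} | {q7}.
The equivalence class containing q1 is {q1}, of size 1.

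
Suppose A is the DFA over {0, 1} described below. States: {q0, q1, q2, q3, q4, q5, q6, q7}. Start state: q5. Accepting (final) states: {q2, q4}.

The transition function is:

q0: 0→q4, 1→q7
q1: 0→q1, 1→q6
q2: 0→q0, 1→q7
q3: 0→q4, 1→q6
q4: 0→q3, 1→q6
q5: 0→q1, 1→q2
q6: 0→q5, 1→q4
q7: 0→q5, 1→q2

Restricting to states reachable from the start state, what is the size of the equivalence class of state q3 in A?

2

Every state is reachable, so we keep all 8.
P0 = {q2,q4} | {q0,q1,q3,q5,q6,q7}.
Split {q0,q1,q3,q5,q6,q7} by δ(·,0) → {q1,q5,q6,q7} and {q0,q3}.
Refine {q1,q5,q6,q7} on symbol 1: members go to different blocks, giving {q5,q6,q7} and {q1}.
Refine {q5,q6,q7} on symbol 0: members go to different blocks, giving {q6,q7} and {q5}.
The partition is now stable with 5 blocks: {q2,q4} | {q6,q7} | {q0,q3} | {q1} | {q5}.
The equivalence class containing q3 is {q0,q3}, of size 2.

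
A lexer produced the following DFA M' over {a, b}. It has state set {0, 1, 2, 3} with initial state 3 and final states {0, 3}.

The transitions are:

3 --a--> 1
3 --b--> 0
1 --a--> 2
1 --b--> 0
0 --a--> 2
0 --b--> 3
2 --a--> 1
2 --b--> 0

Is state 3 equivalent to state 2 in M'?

No

All states are reachable from the start state.
Start with accepting vs non-accepting: {0,3} | {1,2}.
The partition is now stable with 2 blocks: {0,3} | {1,2}.
3 and 2 end up in different blocks, so they are distinguishable. For instance, the string 'ε' is accepted from only 3.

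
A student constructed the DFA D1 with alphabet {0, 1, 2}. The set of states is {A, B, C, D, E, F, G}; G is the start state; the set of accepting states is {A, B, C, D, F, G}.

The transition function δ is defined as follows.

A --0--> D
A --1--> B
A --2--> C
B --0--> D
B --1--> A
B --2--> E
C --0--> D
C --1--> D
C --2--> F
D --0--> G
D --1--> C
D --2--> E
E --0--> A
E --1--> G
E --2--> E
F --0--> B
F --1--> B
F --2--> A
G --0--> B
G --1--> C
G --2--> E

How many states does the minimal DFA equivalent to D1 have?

Start with accepting vs non-accepting: {A,B,C,D,F,G} | {E}.
On input 2, block {A,B,C,D,F,G} splits into {A,C,F} and {B,D,G}.
The partition is now stable with 3 blocks: {A,C,F} | {E} | {B,D,G}.

3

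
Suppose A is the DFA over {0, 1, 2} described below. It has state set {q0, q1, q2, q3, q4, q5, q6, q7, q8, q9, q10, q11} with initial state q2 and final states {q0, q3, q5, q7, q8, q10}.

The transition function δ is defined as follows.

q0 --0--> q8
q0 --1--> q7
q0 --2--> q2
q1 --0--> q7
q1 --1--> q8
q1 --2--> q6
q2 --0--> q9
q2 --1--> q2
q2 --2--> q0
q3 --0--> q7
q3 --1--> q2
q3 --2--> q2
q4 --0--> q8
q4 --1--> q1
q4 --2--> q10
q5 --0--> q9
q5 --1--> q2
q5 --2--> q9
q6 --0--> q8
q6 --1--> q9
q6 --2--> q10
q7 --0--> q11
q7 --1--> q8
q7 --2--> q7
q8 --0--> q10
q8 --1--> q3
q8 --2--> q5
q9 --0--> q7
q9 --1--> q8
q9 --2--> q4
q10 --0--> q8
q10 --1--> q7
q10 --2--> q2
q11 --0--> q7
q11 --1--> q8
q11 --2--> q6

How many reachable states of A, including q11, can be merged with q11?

3

Every state is reachable, so we keep all 12.
Start with accepting vs non-accepting: {q0,q3,q5,q7,q8,q10} | {q1,q2,q4,q6,q9,q11}.
On input 0, block {q0,q3,q5,q7,q8,q10} splits into {q0,q3,q8,q10} and {q5,q7}.
Refine {q0,q3,q8,q10} on symbol 0: members go to different blocks, giving {q0,q8,q10} and {q3}.
Refine {q0,q8,q10} on symbol 1: members go to different blocks, giving {q0,q10} and {q8}.
Refine {q1,q2,q4,q6,q9,q11} on symbol 0: members go to different blocks, giving {q1,q9,q11} and {q4,q6} and {q2}.
Split {q5,q7} by δ(·,1) → {q5} and {q7}.
No further refinement is possible. Final partition (8 blocks): {q0,q10} | {q1,q9,q11} | {q5} | {q3} | {q8} | {q4,q6} | {q2} | {q7}.
The equivalence class containing q11 is {q1,q9,q11}, of size 3.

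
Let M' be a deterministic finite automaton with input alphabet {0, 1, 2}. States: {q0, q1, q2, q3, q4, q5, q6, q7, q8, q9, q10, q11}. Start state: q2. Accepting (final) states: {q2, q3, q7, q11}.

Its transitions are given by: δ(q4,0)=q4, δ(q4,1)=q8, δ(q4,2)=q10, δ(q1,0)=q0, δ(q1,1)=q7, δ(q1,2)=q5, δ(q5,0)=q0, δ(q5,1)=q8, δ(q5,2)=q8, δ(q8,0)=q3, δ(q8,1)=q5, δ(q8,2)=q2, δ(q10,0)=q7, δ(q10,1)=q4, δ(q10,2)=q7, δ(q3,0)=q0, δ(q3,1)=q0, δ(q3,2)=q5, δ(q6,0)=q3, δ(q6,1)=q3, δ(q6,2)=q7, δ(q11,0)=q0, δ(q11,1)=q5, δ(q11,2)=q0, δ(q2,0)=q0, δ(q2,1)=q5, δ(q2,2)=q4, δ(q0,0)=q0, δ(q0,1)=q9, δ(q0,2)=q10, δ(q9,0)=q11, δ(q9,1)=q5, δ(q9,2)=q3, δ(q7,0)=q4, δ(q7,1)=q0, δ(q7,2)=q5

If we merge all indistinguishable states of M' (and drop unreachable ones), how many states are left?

Reachable states from the start: {q0,q2,q3,q4,q5,q7,q8,q9,q10,q11}. Unreachable: {q1,q6} — drop them.
P0 = {q2,q3,q7,q11} | {q0,q4,q5,q8,q9,q10}.
On input 0, block {q0,q4,q5,q8,q9,q10} splits into {q0,q4,q5} and {q8,q9,q10}.
No further refinement is possible. Final partition (3 blocks): {q2,q3,q7,q11} | {q0,q4,q5} | {q8,q9,q10}.

3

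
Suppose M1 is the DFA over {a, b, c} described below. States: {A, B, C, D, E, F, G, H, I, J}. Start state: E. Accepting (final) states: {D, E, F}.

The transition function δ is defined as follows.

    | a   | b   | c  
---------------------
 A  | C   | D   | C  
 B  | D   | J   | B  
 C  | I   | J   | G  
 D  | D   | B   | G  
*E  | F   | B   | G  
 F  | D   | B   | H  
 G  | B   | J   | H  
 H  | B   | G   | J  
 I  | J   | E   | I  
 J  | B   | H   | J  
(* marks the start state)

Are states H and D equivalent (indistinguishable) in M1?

Reachable states from the start: {B,D,E,F,G,H,J}. Unreachable: {A,C,I} — drop them.
Start with accepting vs non-accepting: {D,E,F} | {B,G,H,J}.
Split {B,G,H,J} by δ(·,a) → {G,H,J} and {B}.
The partition is now stable with 3 blocks: {D,E,F} | {G,H,J} | {B}.
H and D end up in different blocks, so they are distinguishable. For instance, the string 'ε' is accepted from only D.

No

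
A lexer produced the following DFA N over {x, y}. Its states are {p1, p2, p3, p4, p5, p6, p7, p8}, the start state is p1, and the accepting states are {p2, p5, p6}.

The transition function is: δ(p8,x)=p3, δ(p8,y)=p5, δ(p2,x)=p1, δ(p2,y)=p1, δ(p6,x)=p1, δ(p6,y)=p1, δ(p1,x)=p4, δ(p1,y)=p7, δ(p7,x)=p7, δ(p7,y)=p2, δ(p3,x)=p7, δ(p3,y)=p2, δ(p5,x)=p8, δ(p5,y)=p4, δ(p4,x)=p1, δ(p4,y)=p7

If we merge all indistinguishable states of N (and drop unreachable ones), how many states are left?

Reachable states from the start: {p1,p2,p4,p7}. Unreachable: {p3,p5,p6,p8} — drop them.
Start with accepting vs non-accepting: {p2} | {p1,p4,p7}.
Split {p1,p4,p7} by δ(·,y) → {p1,p4} and {p7}.
The partition is now stable with 3 blocks: {p2} | {p1,p4} | {p7}.

3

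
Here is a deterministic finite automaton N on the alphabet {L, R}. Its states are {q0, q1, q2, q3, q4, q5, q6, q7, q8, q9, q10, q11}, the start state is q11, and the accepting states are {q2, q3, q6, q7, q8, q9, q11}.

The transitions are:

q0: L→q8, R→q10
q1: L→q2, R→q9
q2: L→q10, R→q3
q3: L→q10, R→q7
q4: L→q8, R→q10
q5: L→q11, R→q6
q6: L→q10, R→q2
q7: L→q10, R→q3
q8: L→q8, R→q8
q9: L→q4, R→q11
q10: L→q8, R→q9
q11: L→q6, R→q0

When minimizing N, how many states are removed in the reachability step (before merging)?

No path from q11 leads to q1, q5; the other 10 states are all reachable.

2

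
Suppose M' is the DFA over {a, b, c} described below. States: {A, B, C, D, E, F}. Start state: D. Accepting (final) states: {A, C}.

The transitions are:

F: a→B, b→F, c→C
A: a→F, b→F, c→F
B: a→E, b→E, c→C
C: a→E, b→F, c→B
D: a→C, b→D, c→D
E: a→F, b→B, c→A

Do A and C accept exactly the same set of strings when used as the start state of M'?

Yes

Initial partition by acceptance: {A,C} | {B,D,E,F}.
Split {B,D,E,F} by δ(·,a) → {B,E,F} and {D}.
Stable partition: {A,C} | {B,E,F} | {D} — 3 equivalence classes.
A and C lie in the same block of the stable partition, so they are equivalent — no string distinguishes them.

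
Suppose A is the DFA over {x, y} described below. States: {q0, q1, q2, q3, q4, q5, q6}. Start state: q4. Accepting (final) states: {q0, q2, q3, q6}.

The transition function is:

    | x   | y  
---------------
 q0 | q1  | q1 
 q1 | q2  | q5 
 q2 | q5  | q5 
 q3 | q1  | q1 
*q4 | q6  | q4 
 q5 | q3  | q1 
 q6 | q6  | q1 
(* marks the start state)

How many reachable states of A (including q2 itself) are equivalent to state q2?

States {q0} cannot be reached from the start state, so discard them.
P0 = {q2,q3,q6} | {q1,q4,q5}.
On input x, block {q2,q3,q6} splits into {q2,q3} and {q6}.
Refine {q1,q4,q5} on symbol x: members go to different blocks, giving {q1,q5} and {q4}.
No further refinement is possible. Final partition (4 blocks): {q2,q3} | {q1,q5} | {q6} | {q4}.
The equivalence class containing q2 is {q2,q3}, of size 2.

2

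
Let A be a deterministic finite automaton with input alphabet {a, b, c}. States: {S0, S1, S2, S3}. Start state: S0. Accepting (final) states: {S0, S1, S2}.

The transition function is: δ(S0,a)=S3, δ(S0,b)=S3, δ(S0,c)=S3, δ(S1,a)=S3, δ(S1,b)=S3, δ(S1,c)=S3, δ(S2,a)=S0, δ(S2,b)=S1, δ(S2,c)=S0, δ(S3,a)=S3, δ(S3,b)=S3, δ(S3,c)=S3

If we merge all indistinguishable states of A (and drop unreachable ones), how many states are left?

Reachable states from the start: {S0,S3}. Unreachable: {S1,S2} — drop them.
Initial partition by acceptance: {S0} | {S3}.
Stable partition: {S0} | {S3} — 2 equivalence classes.

2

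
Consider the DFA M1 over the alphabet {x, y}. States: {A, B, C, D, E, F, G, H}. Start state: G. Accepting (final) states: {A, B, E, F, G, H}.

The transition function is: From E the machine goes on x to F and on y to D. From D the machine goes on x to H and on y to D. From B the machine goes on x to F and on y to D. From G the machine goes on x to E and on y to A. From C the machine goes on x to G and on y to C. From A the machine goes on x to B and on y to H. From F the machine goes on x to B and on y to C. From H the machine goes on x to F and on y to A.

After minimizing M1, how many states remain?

Initial partition by acceptance: {A,B,E,F,G,H} | {C,D}.
On input y, block {A,B,E,F,G,H} splits into {A,G,H} and {B,E,F}.
No further refinement is possible. Final partition (3 blocks): {A,G,H} | {C,D} | {B,E,F}.

3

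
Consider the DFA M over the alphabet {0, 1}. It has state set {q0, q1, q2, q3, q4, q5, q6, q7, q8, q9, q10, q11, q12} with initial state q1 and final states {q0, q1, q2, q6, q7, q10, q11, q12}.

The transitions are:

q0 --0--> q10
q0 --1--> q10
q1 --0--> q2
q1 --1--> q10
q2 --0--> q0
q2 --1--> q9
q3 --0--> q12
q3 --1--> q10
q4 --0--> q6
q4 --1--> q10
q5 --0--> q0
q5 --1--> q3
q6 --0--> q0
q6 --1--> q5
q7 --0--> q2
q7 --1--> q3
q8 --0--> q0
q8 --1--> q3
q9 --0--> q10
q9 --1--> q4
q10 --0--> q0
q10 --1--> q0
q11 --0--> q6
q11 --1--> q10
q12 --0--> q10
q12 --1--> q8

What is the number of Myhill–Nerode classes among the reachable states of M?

5

States {q7,q11} cannot be reached from the start state, so discard them.
Start with accepting vs non-accepting: {q0,q1,q2,q6,q10,q12} | {q3,q4,q5,q8,q9}.
Refine {q0,q1,q2,q6,q10,q12} on symbol 1: members go to different blocks, giving {q0,q1,q10} and {q2,q6,q12}.
Split {q0,q1,q10} by δ(·,0) → {q0,q10} and {q1}.
On input 0, block {q3,q4,q5,q8,q9} splits into {q5,q8,q9} and {q3,q4}.
No further refinement is possible. Final partition (5 blocks): {q0,q10} | {q5,q8,q9} | {q2,q6,q12} | {q1} | {q3,q4}.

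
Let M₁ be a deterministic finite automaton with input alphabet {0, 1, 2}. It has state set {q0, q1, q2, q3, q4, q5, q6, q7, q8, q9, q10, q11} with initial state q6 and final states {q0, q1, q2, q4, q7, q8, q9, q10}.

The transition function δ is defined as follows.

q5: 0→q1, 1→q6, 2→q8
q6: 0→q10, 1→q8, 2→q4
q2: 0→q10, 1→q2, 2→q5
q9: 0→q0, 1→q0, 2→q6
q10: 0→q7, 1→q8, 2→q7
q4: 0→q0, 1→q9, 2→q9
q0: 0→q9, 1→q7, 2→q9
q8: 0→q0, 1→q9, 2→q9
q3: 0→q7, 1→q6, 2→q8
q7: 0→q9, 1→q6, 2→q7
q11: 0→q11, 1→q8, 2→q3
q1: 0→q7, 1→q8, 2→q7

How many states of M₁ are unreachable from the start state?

No path from q6 leads to q1, q2, q3, q5, q11; the other 7 states are all reachable.

5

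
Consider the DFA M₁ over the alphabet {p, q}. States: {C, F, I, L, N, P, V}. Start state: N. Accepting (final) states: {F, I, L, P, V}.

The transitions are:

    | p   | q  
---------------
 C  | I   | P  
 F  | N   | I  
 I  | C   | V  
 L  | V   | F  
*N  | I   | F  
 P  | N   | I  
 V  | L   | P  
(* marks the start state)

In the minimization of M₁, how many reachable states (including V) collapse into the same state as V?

All states are reachable from the start state.
P0 = {F,I,L,P,V} | {C,N}.
Refine {F,I,L,P,V} on symbol p: members go to different blocks, giving {F,I,P} and {L,V}.
Split {F,I,P} by δ(·,q) → {F,P} and {I}.
The partition is now stable with 4 blocks: {F,P} | {C,N} | {L,V} | {I}.
State V belongs to the block {L,V}, which has 2 states.

2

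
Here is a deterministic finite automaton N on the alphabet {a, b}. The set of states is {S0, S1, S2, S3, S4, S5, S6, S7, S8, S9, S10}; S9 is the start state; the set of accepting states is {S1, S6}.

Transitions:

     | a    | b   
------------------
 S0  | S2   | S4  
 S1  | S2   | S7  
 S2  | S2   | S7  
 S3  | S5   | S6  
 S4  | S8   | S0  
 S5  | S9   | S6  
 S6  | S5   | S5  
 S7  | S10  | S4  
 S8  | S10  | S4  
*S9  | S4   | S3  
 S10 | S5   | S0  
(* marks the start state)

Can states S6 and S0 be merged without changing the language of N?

Reachable states from the start: {S0,S2,S3,S4,S5,S6,S7,S8,S9,S10}. Unreachable: {S1} — drop them.
Start with accepting vs non-accepting: {S6} | {S0,S2,S3,S4,S5,S7,S8,S9,S10}.
Split {S0,S2,S3,S4,S5,S7,S8,S9,S10} by δ(·,b) → {S0,S2,S4,S7,S8,S9,S10} and {S3,S5}.
On input a, block {S0,S2,S4,S7,S8,S9,S10} splits into {S0,S2,S4,S7,S8,S9} and {S10}.
Refine {S0,S2,S4,S7,S8,S9} on symbol a: members go to different blocks, giving {S0,S2,S4,S9} and {S7,S8}.
On input a, block {S0,S2,S4,S9} splits into {S0,S2,S9} and {S4}.
Refine {S0,S2,S9} on symbol a: members go to different blocks, giving {S0,S2} and {S9}.
Split {S0,S2} by δ(·,b) → {S0} and {S2}.
Split {S3,S5} by δ(·,a) → {S3} and {S5}.
The partition is now stable with 9 blocks: {S6} | {S0} | {S3} | {S10} | {S7,S8} | {S4} | {S9} | {S2} | {S5}.
S6 and S0 end up in different blocks, so they are distinguishable. For instance, the string 'ε' is accepted from only S6.

No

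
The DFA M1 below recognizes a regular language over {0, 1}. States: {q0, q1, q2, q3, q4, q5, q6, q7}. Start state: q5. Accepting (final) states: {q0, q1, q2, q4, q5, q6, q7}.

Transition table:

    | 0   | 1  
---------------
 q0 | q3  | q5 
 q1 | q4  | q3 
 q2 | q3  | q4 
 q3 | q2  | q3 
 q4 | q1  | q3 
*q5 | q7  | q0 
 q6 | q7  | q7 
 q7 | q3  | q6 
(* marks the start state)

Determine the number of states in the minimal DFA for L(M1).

5

Initial partition by acceptance: {q0,q1,q2,q4,q5,q6,q7} | {q3}.
Refine {q0,q1,q2,q4,q5,q6,q7} on symbol 0: members go to different blocks, giving {q1,q4,q5,q6} and {q0,q2,q7}.
Split {q1,q4,q5,q6} by δ(·,0) → {q1,q4} and {q5,q6}.
On input 1, block {q0,q2,q7} splits into {q0,q7} and {q2}.
The partition is now stable with 5 blocks: {q1,q4} | {q3} | {q0,q7} | {q5,q6} | {q2}.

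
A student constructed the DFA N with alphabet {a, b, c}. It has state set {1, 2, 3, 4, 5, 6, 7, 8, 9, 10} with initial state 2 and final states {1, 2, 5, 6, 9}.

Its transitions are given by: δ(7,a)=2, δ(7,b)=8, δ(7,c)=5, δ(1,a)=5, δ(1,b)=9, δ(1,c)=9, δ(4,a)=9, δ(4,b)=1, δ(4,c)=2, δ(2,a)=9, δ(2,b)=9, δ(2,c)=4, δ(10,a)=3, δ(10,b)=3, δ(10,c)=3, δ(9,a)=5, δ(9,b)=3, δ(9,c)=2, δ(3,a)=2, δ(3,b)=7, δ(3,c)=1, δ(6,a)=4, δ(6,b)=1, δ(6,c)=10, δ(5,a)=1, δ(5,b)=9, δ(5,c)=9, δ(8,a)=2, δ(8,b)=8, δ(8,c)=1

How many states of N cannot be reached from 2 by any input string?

Starting at 2 and following transitions, the reachable set is {1, 2, 3, 4, 5, 7, 8, 9}. That leaves 6, 10 unreachable — 2 in total.

2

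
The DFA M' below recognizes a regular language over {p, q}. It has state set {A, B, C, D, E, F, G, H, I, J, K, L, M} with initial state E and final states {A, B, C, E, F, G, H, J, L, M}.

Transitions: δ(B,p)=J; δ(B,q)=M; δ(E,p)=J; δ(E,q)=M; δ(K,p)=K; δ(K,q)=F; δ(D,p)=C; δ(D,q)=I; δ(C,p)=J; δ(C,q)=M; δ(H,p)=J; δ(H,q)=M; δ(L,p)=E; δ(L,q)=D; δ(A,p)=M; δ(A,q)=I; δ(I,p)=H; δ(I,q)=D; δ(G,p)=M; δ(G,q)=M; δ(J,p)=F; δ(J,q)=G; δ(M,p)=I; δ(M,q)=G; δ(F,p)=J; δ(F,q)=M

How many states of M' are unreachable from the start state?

BFS from E reaches {C, D, E, F, G, H, I, J, M}; the 4 state(s) A, B, K, L are never visited.

4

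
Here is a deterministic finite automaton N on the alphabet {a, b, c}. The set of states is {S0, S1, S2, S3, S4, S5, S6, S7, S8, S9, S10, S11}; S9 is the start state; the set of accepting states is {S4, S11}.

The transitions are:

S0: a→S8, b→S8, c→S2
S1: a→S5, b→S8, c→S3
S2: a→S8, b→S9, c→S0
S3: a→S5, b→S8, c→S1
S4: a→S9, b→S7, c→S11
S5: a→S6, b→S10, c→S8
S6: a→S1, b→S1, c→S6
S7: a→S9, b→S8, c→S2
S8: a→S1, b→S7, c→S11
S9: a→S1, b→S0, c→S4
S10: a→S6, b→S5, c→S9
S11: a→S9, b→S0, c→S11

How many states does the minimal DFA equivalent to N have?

6

Initial partition by acceptance: {S4,S11} | {S0,S1,S2,S3,S5,S6,S7,S8,S9,S10}.
On input c, block {S0,S1,S2,S3,S5,S6,S7,S8,S9,S10} splits into {S0,S1,S2,S3,S5,S6,S7,S10} and {S8,S9}.
Split {S0,S1,S2,S3,S5,S6,S7,S10} by δ(·,a) → {S1,S3,S5,S6,S10} and {S0,S2,S7}.
Split {S1,S3,S5,S6,S10} by δ(·,b) → {S5,S6,S10} and {S1,S3}.
Refine {S5,S6,S10} on symbol a: members go to different blocks, giving {S5,S10} and {S6}.
No further refinement is possible. Final partition (6 blocks): {S4,S11} | {S5,S10} | {S8,S9} | {S0,S2,S7} | {S1,S3} | {S6}.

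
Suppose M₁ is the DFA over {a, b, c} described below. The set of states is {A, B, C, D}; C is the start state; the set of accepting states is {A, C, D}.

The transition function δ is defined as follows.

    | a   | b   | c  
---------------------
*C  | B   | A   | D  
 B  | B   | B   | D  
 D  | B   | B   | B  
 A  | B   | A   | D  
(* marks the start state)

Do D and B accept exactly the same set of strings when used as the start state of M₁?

No

Every state is reachable, so we keep all 4.
Initial partition by acceptance: {A,C,D} | {B}.
Split {A,C,D} by δ(·,b) → {A,C} and {D}.
Stable partition: {A,C} | {B} | {D} — 3 equivalence classes.
D and B end up in different blocks, so they are distinguishable. For instance, the string 'ε' is accepted from only D.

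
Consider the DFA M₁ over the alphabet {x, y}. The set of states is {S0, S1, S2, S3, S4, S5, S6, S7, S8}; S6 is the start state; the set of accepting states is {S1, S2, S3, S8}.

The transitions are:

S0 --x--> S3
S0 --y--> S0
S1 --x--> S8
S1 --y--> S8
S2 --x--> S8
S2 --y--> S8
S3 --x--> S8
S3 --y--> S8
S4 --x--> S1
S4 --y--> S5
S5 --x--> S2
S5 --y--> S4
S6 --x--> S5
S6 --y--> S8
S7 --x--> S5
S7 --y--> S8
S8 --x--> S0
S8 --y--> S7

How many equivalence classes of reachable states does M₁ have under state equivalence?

4

All states are reachable from the start state.
Initial partition by acceptance: {S1,S2,S3,S8} | {S0,S4,S5,S6,S7}.
Refine {S1,S2,S3,S8} on symbol x: members go to different blocks, giving {S1,S2,S3} and {S8}.
Split {S0,S4,S5,S6,S7} by δ(·,x) → {S0,S4,S5} and {S6,S7}.
No further refinement is possible. Final partition (4 blocks): {S1,S2,S3} | {S0,S4,S5} | {S8} | {S6,S7}.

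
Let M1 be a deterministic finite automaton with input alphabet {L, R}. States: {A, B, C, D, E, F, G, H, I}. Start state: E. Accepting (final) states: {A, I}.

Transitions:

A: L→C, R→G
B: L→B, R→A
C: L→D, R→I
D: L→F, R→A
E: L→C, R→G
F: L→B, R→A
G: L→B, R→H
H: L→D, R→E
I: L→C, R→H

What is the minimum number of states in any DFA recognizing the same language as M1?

P0 = {A,I} | {B,C,D,E,F,G,H}.
Refine {B,C,D,E,F,G,H} on symbol R: members go to different blocks, giving {B,C,D,F} and {E,G,H}.
No further refinement is possible. Final partition (3 blocks): {A,I} | {B,C,D,F} | {E,G,H}.

3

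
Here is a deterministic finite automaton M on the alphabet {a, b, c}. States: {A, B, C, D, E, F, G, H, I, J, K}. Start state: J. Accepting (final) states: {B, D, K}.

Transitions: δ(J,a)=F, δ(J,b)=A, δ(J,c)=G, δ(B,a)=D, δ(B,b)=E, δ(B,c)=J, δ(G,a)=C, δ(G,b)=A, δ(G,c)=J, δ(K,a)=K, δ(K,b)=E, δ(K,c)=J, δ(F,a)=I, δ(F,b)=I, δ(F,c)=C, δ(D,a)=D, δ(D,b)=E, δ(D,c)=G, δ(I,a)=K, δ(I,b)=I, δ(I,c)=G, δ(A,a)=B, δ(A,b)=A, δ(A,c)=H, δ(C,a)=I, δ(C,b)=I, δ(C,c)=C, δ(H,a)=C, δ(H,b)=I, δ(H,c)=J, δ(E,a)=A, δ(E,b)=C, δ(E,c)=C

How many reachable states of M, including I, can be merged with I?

Initial partition by acceptance: {B,D,K} | {A,C,E,F,G,H,I,J}.
Refine {A,C,E,F,G,H,I,J} on symbol a: members go to different blocks, giving {C,E,F,G,H,J} and {A,I}.
Refine {C,E,F,G,H,J} on symbol a: members go to different blocks, giving {C,E,F} and {G,H,J}.
Split {C,E,F} by δ(·,b) → {C,F} and {E}.
Stable partition: {B,D,K} | {C,F} | {A,I} | {G,H,J} | {E} — 5 equivalence classes.
The equivalence class containing I is {A,I}, of size 2.

2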